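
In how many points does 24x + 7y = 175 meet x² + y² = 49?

1

d² = (24·0 + 7·0 − (175))²/625 = 49; r² = 49.
Since d² = r², the line is tangent.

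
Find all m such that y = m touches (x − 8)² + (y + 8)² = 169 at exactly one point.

The line touches the circle iff its distance from (8, −8) is 13:
|0·8 + 1·(−8) − m| / √1 = 13
|m − (−8)| = 13, so m = 5 or m = −21.

m = −21 or m = 5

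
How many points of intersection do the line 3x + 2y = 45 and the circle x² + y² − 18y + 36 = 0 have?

Centre (0, 9), r² = 45. Distance² from centre to line = (−27)²/13 = 729/13.
Since d² > r², the line lies outside the circle.

0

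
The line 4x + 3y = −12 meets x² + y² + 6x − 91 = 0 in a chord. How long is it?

The distance from (−3, 0) to the line is 0/√25, and r² = 100.
Half the chord is √(r² − d²) = √(100), so the full chord is 20.

20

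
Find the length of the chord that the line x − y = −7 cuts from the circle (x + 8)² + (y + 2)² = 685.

37√2

From the line, y = x + 7. Substituting:
2x² + 34x − 540 = 0  ⟹  x² + 17x − 270 = 0
x = 10 or x = −27, giving (10, 17) and (−27, −20).
|(10, 17) − (−27, −20)| = √((37)² + (37)²) = 37√2.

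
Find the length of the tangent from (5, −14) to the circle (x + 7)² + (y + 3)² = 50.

With centre O = (−7, −3), |OP|² = 265 and r² = 50.
The tangent meets the radius at right angles, so tangent² = |PO|² − r² = 265 − 50 = 215.

√215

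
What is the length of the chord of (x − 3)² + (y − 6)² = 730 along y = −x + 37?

26√2

Express y = −x + 37 and substitute into the circle:
2x² − 68x + 240 = 0  ⟹  x² − 34x + 120 = 0
x = 30 or x = 4, giving (30, 7) and (4, 33).
|(30, 7) − (4, 33)| = √((26)² + (−26)²) = 26√2.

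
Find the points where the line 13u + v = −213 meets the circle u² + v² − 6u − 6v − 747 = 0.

(−18, 21) and (−15, −18)

Express v = −13u − 213 and substitute into the circle:
170u² + 5610u + 45900 = 0  ⟹  u² + 33u + 270 = 0
u = −15 or u = −18, giving (−15, −18) and (−18, 21).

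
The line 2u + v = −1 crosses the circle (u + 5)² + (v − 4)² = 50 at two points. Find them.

(−6, 11) and (0, −1)

Substitute v = −2u − 1:
5u² + 30u = 0  ⟹  u² + 6u = 0
u = 0 or u = −6, giving (0, −1) and (−6, 11).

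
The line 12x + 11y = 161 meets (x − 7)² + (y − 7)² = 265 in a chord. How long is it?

Centre (7, 7), r² = 265. Perpendicular distance d from centre to line = |0| / √265 = 0/√265.
Chord = 2√(r² − d²) = 2·√(265) = 2√265.

2√265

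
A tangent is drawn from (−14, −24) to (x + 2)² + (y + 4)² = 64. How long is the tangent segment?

4√30

Centre (−2, −4), r² = 64. |PO|² = (−12)² + (−20)² = 544.
By the tangent–radius right angle, tangent length = √(|PO|² − r²) = √480 = 4√30.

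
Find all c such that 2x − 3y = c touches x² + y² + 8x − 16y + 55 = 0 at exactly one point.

The line touches the circle iff its distance from (−4, 8) is 5:
|2·(−4) − 3·8 − c| / √13 = 5
|c − (−32)| = 5√13.

c = −32 ± 5√13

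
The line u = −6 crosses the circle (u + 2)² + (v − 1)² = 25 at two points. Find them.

(−6, −2) and (−6, 4)

The line gives u = −6. Substituting into the circle:
v² − 2v − 8 = 0
v = 4 or v = −2, giving (−6, 4) and (−6, −2).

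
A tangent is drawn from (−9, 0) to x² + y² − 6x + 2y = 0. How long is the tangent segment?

3√15

With centre O = (3, −1), |OP|² = 145 and r² = 10.
By the tangent–radius right angle, tangent length = √(|PO|² − r²) = √135 = 3√15.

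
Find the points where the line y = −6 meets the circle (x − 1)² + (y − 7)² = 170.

Express y = −6 and substitute into the circle:
x² − 2x = 0
x = 2 or x = 0, giving (2, −6) and (0, −6).

(0, −6) and (2, −6)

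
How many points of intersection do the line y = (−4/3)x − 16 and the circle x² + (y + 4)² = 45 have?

0

Substituting the line into the circle gives 25x² + 288x + 891 = 0.
Δ = 82944 − 89100 = −6156.
No real roots: the line does not meet the circle.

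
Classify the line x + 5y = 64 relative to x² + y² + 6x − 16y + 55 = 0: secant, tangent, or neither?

Centre (−3, 8), r² = 18. Distance² from centre to line = (−27)²/26 = 729/26.
Since d² > r², the line lies outside the circle.

neither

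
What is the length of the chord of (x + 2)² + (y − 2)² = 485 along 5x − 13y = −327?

The distance from (−2, 2) to the line is 291/√194, and r² = 485.
Chord = 2√(r² − d²) = 2·√(97/2) = √194.

√194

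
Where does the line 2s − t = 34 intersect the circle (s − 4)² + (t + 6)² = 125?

(9, −16) and (15, −4)

Substitute t = 2s − 34:
5s² − 120s + 675 = 0  ⟹  s² − 24s + 135 = 0
s = 15 or s = 9, giving (15, −4) and (9, −16).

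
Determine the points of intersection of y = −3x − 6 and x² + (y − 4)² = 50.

(−5, 9) and (−1, −3)

From the line, y = −3x − 6. Substituting:
10x² + 60x + 50 = 0  ⟹  x² + 6x + 5 = 0
x = −1 or x = −5, giving (−1, −3) and (−5, 9).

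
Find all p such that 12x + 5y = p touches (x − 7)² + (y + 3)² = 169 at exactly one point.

For a tangent, require d(centre, line) = r = 13.
|12·7 + 5·(−3) − p| / √169 = 13
|p − (69)| = 13·13, so p = 238 or p = −100.

p = −100 or p = 238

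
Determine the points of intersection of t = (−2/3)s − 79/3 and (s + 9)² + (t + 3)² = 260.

(−23, −11) and (−11, −19)

From the line, t = (−79 − 2s)/3. Substituting:
13s² + 442s + 3289 = 0  ⟹  s² + 34s + 253 = 0
s = −11 or s = −23, giving (−11, −19) and (−23, −11).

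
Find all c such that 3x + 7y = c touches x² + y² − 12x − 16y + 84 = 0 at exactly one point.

Tangency holds when the distance from the centre (6, 8) to the line equals the radius 4:
|3·6 + 7·8 − c| / √58 = 4
|c − (74)| = 4√58.

c = 74 ± 4√58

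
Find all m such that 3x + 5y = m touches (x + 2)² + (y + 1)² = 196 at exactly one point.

The line touches the circle iff its distance from (−2, −1) is 14:
|3·(−2) + 5·(−1) − m| / √34 = 14
|m − (−11)| = 14√34.

m = −11 ± 14√34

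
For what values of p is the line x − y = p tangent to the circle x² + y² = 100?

p = ±10√2

Tangency holds when the distance from the centre (0, 0) to the line equals the radius 10:
|1·0 − 1·0 − p| / √2 = 10
|p| = 10√2.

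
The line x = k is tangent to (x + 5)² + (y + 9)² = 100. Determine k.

Tangency holds when the distance from the centre (−5, −9) to the line equals the radius 10:
|1·(−5) + 0·(−9) − k| / √1 = 10
|k − (−5)| = 10, so k = 5 or k = −15.

k = −15 or k = 5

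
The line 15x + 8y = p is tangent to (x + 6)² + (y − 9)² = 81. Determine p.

For a tangent, require d(centre, line) = r = 9.
|15·(−6) + 8·9 − p| / √289 = 9
|p − (−18)| = 9·17, so p = 135 or p = −171.

p = −171 or p = 135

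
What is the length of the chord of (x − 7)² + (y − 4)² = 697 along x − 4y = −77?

10√17

Centre (7, 4), r² = 697. Perpendicular distance d from centre to line = |68| / √17 = 68/√17.
Half the chord is √(r² − d²) = √(425), so the full chord is 10√17.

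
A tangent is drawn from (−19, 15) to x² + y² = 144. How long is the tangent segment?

√442

The centre is (0, 0) and r = 12. The square of the distance from P to the centre is 361 + 225 = 586.
By the tangent–radius right angle, tangent length = √(|PO|² − r²) = √442.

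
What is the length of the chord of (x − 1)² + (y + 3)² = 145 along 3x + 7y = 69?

√58

Substitute y = (69 − 3x)/7:
58x² − 638x + 1044 = 0  ⟹  x² − 11x + 18 = 0
x = 9 or x = 2, giving (9, 6) and (2, 9).
Chord length = distance between (9, 6) and (2, 9) = √58 = √58.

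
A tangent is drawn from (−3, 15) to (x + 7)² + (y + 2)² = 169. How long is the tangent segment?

With centre O = (−7, −2), |OP|² = 305 and r² = 169.
The tangent meets the radius at right angles, so tangent² = |PO|² − r² = 305 − 169 = 136.

2√34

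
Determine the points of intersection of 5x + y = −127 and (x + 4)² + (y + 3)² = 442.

Substitute y = −5x − 127:
26x² + 1248x + 14950 = 0  ⟹  x² + 48x + 575 = 0
x = −23 or x = −25, giving (−23, −12) and (−25, −2).

(−25, −2) and (−23, −12)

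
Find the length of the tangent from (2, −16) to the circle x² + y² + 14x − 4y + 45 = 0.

√397

With centre O = (−7, 2), |OP|² = 405 and r² = 8.
By the tangent–radius right angle, tangent length = √(|PO|² − r²) = √397.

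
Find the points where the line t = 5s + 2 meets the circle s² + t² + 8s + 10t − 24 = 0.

(−3, −13) and (0, 2)

Substitute t = 5s + 2:
26s² + 78s = 0  ⟹  s² + 3s = 0
s = 0 or s = −3, giving (0, 2) and (−3, −13).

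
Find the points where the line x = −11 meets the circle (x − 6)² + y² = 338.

(−11, −7) and (−11, 7)

The line gives x = −11. Substituting into the circle:
y² − 49 = 0
y = 7 or y = −7, giving (−11, 7) and (−11, −7).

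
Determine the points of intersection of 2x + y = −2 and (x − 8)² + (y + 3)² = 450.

From the line, y = −2x − 2. Substituting:
5x² − 20x − 385 = 0  ⟹  x² − 4x − 77 = 0
x = 11 or x = −7, giving (11, −24) and (−7, 12).

(−7, 12) and (11, −24)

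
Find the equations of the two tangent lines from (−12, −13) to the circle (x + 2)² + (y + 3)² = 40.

3x − y = −23 and x − 3y = 27

A line y − (−13) = m(x − (−12)) is tangent when its distance from (−2, −3) is 2√10:
(10m − (10))² = 40(m² + 1)
3m² − 10m + 3 = 0, so m = 3 or m = 1/3.
Through (−12, −13) these give 3x − y = −23 and x − 3y = 27.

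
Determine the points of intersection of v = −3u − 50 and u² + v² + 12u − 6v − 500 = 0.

(−23, 19) and (−10, −20)

From the line, v = −3u − 50. Substituting:
10u² + 330u + 2300 = 0  ⟹  u² + 33u + 230 = 0
u = −10 or u = −23, giving (−10, −20) and (−23, 19).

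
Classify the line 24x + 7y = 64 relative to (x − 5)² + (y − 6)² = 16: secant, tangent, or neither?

secant

d² = (24·5 + 7·6 − (64))²/625 = 9604/625; r² = 16.
Since d² < r², the line cuts the circle twice.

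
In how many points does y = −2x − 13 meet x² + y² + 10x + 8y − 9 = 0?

2

Centre (−5, −4), r² = 50. Distance² from centre to line = (−1)²/5 = 1/5.
Since d² < r², the line cuts the circle twice.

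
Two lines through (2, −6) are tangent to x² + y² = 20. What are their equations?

A line y − (−6) = m(x − (2)) is tangent when its distance from (0, 0) is 2√5:
[m·(−2) − (6)]² = 20(m² + 1)
2m² − 3m − 2 = 0, so m = 2 or m = −1/2.
Through (2, −6) these give 2x − y = 10 and x + 2y = −10.

2x − y = 10 and x + 2y = −10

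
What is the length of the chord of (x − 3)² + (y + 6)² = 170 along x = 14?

14

Centre (3, −6), r² = 170. Perpendicular distance d from centre to line = |−11| / √1 = 11.
Half the chord is √(r² − d²) = √(49), so the full chord is 14.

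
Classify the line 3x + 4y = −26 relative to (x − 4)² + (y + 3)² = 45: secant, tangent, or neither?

secant

Centre (4, −3), r² = 45. Distance² from centre to line = (26)²/25 = 676/25.
Since d² < r², the line cuts the circle twice.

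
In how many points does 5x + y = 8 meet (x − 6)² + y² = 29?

Substituting the line into the circle gives 26x² − 92x + 71 = 0.
Δ = 8464 − 7384 = 1080.
Two real roots: the line is a secant.

2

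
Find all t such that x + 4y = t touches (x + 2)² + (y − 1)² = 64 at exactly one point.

The line touches the circle iff its distance from (−2, 1) is 8:
|1·(−2) + 4·1 − t| / √17 = 8
|t − (2)| = 8√17.

t = 2 ± 8√17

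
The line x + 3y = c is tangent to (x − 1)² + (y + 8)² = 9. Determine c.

Tangency holds when the distance from the centre (1, −8) to the line equals the radius 3:
|1·1 + 3·(−8) − c| / √10 = 3
|c − (−23)| = 3√10.

c = −23 ± 3√10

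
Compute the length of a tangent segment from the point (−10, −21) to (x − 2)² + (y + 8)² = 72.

√241

With centre O = (2, −8), |OP|² = 313 and r² = 72.
Power of the point: PT² = |PO|² − r² = 241, so PT = √241.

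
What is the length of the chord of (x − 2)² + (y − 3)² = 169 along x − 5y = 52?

√26

Substitute y = (−52 + x)/5:
26x² − 234x + 364 = 0  ⟹  x² − 9x + 14 = 0
x = 7 or x = 2, giving (7, −9) and (2, −10).
|(7, −9) − (2, −10)| = √((5)² + (1)²) = √26.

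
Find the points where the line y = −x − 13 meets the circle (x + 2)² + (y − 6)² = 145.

Express y = −x − 13 and substitute into the circle:
2x² + 42x + 220 = 0  ⟹  x² + 21x + 110 = 0
x = −10 or x = −11, giving (−10, −3) and (−11, −2).

(−11, −2) and (−10, −3)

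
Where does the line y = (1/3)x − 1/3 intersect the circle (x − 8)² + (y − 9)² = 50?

Substitute y = (−1 + x)/3:
10x² − 200x + 910 = 0  ⟹  x² − 20x + 91 = 0
x = 13 or x = 7, giving (13, 4) and (7, 2).

(7, 2) and (13, 4)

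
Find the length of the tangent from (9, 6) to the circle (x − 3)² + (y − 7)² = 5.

With centre O = (3, 7), |OP|² = 37 and r² = 5.
Power of the point: PT² = |PO|² − r² = 32, so PT = 4√2.

4√2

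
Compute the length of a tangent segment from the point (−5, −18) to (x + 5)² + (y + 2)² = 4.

6√7

The centre is (−5, −2) and r = 2. The square of the distance from P to the centre is 0 + 256 = 256.
By the tangent–radius right angle, tangent length = √(|PO|² − r²) = √252 = 6√7.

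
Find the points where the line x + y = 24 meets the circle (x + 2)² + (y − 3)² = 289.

(6, 18) and (13, 11)

Express y = −x + 24 and substitute into the circle:
2x² − 38x + 156 = 0  ⟹  x² − 19x + 78 = 0
x = 13 or x = 6, giving (13, 11) and (6, 18).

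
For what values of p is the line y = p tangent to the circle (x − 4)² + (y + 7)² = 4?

For a tangent, require d(centre, line) = r = 2.
|0·4 + 1·(−7) − p| / √1 = 2
|p − (−7)| = 2, so p = −5 or p = −9.

p = −9 or p = −5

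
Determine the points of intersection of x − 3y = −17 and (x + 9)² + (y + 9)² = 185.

From the line, y = (17 + x)/3. Substituting:
10x² + 250x + 1000 = 0  ⟹  x² + 25x + 100 = 0
x = −5 or x = −20, giving (−5, 4) and (−20, −1).

(−20, −1) and (−5, 4)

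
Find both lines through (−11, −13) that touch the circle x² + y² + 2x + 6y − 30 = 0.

Let a tangent through (−11, −13) have slope m. Its distance from (−1, −3) must equal 2√10:
[m·(10) − (10)]² = 40(m² + 1)
3m² − 10m + 3 = 0, so m = 1/3 or m = 3.
With m = 1/3: x − 3y = 28. With m = 3: 3x − y = −20.

x − 3y = 28 and 3x − y = −20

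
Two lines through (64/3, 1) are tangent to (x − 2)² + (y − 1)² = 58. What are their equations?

A line y − (1) = m(x − (64/3)) is tangent when its distance from (2, 1) is √58:
[m·(−58/3) − (0)]² = 58(m² + 1)
49m² − 9 = 0, so m = −3/7 or m = 3/7.
With m = −3/7: 3x + 7y = 71. With m = 3/7: 3x − 7y = 57.

3x + 7y = 71 and 3x − 7y = 57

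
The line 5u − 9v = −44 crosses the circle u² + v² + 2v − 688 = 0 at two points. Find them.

(−25, −9) and (20, 16)

From the line, v = (44 + 5u)/9. Substituting:
106u² + 530u − 53000 = 0  ⟹  u² + 5u − 500 = 0
u = 20 or u = −25, giving (20, 16) and (−25, −9).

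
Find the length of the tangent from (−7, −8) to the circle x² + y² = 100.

√13

The centre is (0, 0) and r = 10. The square of the distance from P to the centre is 49 + 64 = 113.
Power of the point: PT² = |PO|² − r² = 13, so PT = √13.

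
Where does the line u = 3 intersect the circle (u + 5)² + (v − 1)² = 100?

(3, −5) and (3, 7)

The line gives u = 3. Substituting into the circle:
v² − 2v − 35 = 0
v = 7 or v = −5, giving (3, 7) and (3, −5).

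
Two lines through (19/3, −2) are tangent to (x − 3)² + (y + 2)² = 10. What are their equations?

A line y − (−2) = m(x − (19/3)) is tangent when its distance from (3, −2) is √10:
(−10/3m − (0))² = 10(m² + 1)
m² − 9 = 0, so m = 3 or m = −3.
Through (19/3, −2) these give 3x − y = 21 and 3x + y = 17.

3x − y = 21 and 3x + y = 17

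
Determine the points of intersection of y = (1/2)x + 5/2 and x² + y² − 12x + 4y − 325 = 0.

From the line, y = (5 + x)/2. Substituting:
5x² − 30x − 1235 = 0  ⟹  x² − 6x − 247 = 0
x = 19 or x = −13, giving (19, 12) and (−13, −4).

(−13, −4) and (19, 12)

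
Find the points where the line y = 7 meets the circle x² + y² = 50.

(−1, 7) and (1, 7)

Express y = 7 and substitute into the circle:
x² − 1 = 0
x = 1 or x = −1, giving (1, 7) and (−1, 7).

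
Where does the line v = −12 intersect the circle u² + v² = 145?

Express v = −12 and substitute into the circle:
u² − 1 = 0
u = 1 or u = −1, giving (1, −12) and (−1, −12).

(−1, −12) and (1, −12)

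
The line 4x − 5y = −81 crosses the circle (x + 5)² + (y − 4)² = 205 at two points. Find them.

Substitute y = (81 + 4x)/5:
41x² + 738x − 779 = 0  ⟹  x² + 18x − 19 = 0
x = 1 or x = −19, giving (1, 17) and (−19, 1).

(−19, 1) and (1, 17)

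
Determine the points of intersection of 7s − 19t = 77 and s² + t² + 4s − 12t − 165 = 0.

(−8, −7) and (11, 0)

Express t = (−77 + 7s)/19 and substitute into the circle:
410s² − 1230s − 36080 = 0  ⟹  s² − 3s − 88 = 0
s = 11 or s = −8, giving (11, 0) and (−8, −7).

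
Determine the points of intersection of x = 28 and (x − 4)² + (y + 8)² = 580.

(28, −10) and (28, −6)

The line gives x = 28. Substituting into the circle:
y² + 16y + 60 = 0
y = −6 or y = −10, giving (28, −6) and (28, −10).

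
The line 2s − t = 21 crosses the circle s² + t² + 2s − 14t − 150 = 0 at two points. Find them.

(9, −3) and (13, 5)

Substitute t = 2s − 21:
5s² − 110s + 585 = 0  ⟹  s² − 22s + 117 = 0
s = 13 or s = 9, giving (13, 5) and (9, −3).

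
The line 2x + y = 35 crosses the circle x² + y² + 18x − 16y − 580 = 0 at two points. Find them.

Substitute y = −2x + 35:
5x² − 90x + 85 = 0  ⟹  x² − 18x + 17 = 0
x = 17 or x = 1, giving (17, 1) and (1, 33).

(1, 33) and (17, 1)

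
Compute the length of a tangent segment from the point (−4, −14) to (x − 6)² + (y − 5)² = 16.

√445

The centre is (6, 5) and r = 4. The square of the distance from P to the centre is 100 + 361 = 461.
Power of the point: PT² = |PO|² − r² = 445, so PT = √445.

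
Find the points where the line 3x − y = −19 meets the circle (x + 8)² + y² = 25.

(−8, −5) and (−5, 4)

Substitute y = 3x + 19:
10x² + 130x + 400 = 0  ⟹  x² + 13x + 40 = 0
x = −5 or x = −8, giving (−5, 4) and (−8, −5).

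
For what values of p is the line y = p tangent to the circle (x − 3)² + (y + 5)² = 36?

p = −11 or p = 1

For a tangent, require d(centre, line) = r = 6.
|0·3 + 1·(−5) − p| / √1 = 6
|p − (−5)| = 6, so p = 1 or p = −11.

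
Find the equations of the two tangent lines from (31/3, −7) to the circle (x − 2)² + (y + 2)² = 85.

6x − 7y = 111 and 9x − 2y = 107

A line y − (−7) = m(x − (31/3)) is tangent when its distance from (2, −2) is √85:
(−25/3m − (5))² = 85(m² + 1)
14m² − 75m + 54 = 0, so m = 6/7 or m = 9/2.
Through (31/3, −7) these give 6x − 7y = 111 and 9x − 2y = 107.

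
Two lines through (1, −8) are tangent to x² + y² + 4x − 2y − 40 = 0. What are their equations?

Let a tangent through (1, −8) have slope m. Its distance from (−2, 1) must equal 3√5:
[m·(−3) − (9)]² = 45(m² + 1)
2m² − 3m − 2 = 0, so m = 2 or m = −1/2.
Through (1, −8) these give 2x − y = 10 and x + 2y = −15.

2x − y = 10 and x + 2y = −15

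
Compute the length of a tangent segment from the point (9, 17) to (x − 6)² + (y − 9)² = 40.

Centre (6, 9), r² = 40. |PO|² = (3)² + (8)² = 73.
The tangent meets the radius at right angles, so tangent² = |PO|² − r² = 73 − 40 = 33.

√33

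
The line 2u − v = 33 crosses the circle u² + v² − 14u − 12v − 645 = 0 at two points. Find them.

(6, −21) and (28, 23)

Express v = 2u − 33 and substitute into the circle:
5u² − 170u + 840 = 0  ⟹  u² − 34u + 168 = 0
u = 28 or u = 6, giving (28, 23) and (6, −21).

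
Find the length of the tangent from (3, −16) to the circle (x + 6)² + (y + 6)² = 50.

√131

The centre is (−6, −6) and r = 5√2. The square of the distance from P to the centre is 81 + 100 = 181.
The tangent meets the radius at right angles, so tangent² = |PO|² − r² = 181 − 50 = 131.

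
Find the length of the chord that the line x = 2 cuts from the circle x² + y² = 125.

The line gives x = 2. Substituting into the circle:
y² − 121 = 0
y = 11 or y = −11, giving (2, 11) and (2, −11).
Chord length = distance between (2, 11) and (2, −11) = √484 = 22.

22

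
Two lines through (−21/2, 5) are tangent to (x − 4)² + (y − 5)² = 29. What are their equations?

2x − 5y = −46 and 2x + 5y = 4

A line y − (5) = m(x − (−21/2)) is tangent when its distance from (4, 5) is √29:
[m·(29/2) − (0)]² = 29(m² + 1)
25m² − 4 = 0, so m = 2/5 or m = −2/5.
With m = 2/5: 2x − 5y = −46. With m = −2/5: 2x + 5y = 4.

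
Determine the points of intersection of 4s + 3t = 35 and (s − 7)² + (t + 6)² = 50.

Express t = (35 − 4s)/3 and substitute into the circle:
25s² − 550s + 2800 = 0  ⟹  s² − 22s + 112 = 0
s = 14 or s = 8, giving (14, −7) and (8, 1).

(8, 1) and (14, −7)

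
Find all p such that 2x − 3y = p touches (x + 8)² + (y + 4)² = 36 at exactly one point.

p = −4 ± 6√13

Tangency holds when the distance from the centre (−8, −4) to the line equals the radius 6:
|2·(−8) − 3·(−4) − p| / √13 = 6
|p − (−4)| = 6√13.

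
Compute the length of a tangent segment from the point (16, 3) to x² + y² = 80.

With centre O = (0, 0), |OP|² = 265 and r² = 80.
By the tangent–radius right angle, tangent length = √(|PO|² − r²) = √185.

√185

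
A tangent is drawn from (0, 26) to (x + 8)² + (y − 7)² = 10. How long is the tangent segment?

√415

Centre (−8, 7), r² = 10. |PO|² = (8)² + (19)² = 425.
By the tangent–radius right angle, tangent length = √(|PO|² − r²) = √415.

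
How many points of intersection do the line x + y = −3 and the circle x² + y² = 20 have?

2

Substituting the line into the circle gives 2x² + 6x − 11 = 0.
Discriminant = (6)² − 4·2·(−11) = 124 > 0.
Two real roots: the line is a secant.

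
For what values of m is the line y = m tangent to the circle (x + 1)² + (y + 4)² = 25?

m = −9 or m = 1

The line touches the circle iff its distance from (−1, −4) is 5:
|0·(−1) + 1·(−4) − m| / √1 = 5
|m − (−4)| = 5, so m = 1 or m = −9.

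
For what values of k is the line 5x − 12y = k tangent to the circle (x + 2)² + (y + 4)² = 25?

For a tangent, require d(centre, line) = r = 5.
|5·(−2) − 12·(−4) − k| / √169 = 5
|k − (38)| = 5·13, so k = 103 or k = −27.

k = −27 or k = 103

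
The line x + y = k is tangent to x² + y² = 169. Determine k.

The line touches the circle iff its distance from (0, 0) is 13:
|1·0 + 1·0 − k| / √2 = 13
|k| = 13√2.

k = ±13√2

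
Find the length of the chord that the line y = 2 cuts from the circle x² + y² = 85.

18

From the line, y = 2. Substituting:
x² − 81 = 0
x = 9 or x = −9, giving (9, 2) and (−9, 2).
|(9, 2) − (−9, 2)| = √((18)² + (0)²) = 18.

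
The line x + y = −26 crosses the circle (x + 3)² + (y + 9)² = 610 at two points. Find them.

(−26, 0) and (6, −32)

Express y = −x − 26 and substitute into the circle:
2x² + 40x − 312 = 0  ⟹  x² + 20x − 156 = 0
x = 6 or x = −26, giving (6, −32) and (−26, 0).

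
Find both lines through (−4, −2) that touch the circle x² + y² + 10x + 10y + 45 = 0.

x − 2y = 0 and 2x + y = −10

Write the tangent as mx − y + (−2 − m·(−4)) = 0 and set its distance from the centre to √5:
(−1m − (−3))² = 5(m² + 1)
2m² + 3m − 2 = 0, so m = 1/2 or m = −2.
With m = 1/2: x − 2y = 0. With m = −2: 2x + y = −10.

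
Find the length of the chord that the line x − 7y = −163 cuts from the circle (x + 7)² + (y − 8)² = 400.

The distance from (−7, 8) to the line is 100/√50, and r² = 400.
Chord = 2√(r² − d²) = 2·√(200) = 20√2.

20√2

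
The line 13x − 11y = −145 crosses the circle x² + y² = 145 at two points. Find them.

From the line, y = (145 + 13x)/11. Substituting:
290x² + 3770x + 3480 = 0  ⟹  x² + 13x + 12 = 0
x = −1 or x = −12, giving (−1, 12) and (−12, −1).

(−12, −1) and (−1, 12)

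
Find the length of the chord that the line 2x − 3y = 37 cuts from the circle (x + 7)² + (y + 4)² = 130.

2√13

Express y = (−37 + 2x)/3 and substitute into the circle:
13x² + 26x − 104 = 0  ⟹  x² + 2x − 8 = 0
x = 2 or x = −4, giving (2, −11) and (−4, −15).
Chord length = distance between (2, −11) and (−4, −15) = √52 = 2√13.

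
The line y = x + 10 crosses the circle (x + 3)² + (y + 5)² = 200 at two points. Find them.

(−17, −7) and (−1, 9)

From the line, y = x + 10. Substituting:
2x² + 36x + 34 = 0  ⟹  x² + 18x + 17 = 0
x = −1 or x = −17, giving (−1, 9) and (−17, −7).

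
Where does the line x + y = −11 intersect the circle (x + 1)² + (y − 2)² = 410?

(−20, 9) and (6, −17)

Substitute y = −x − 11:
2x² + 28x − 240 = 0  ⟹  x² + 14x − 120 = 0
x = 6 or x = −20, giving (6, −17) and (−20, 9).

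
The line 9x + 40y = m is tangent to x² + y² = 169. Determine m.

Tangency holds when the distance from the centre (0, 0) to the line equals the radius 13:
|9·0 + 40·0 − m| / √1681 = 13
|m| = 13·41, so m = 533 or m = −533.

m = −533 or m = 533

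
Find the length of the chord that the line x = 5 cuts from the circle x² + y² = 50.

10

Centre (0, 0), r² = 50. Perpendicular distance d from centre to line = |−5| / √1 = 5.
Chord = 2√(r² − d²) = 2·√(25) = 10.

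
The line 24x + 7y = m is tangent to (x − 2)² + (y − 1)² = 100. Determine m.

Tangency holds when the distance from the centre (2, 1) to the line equals the radius 10:
|24·2 + 7·1 − m| / √625 = 10
|m − (55)| = 10·25, so m = 305 or m = −195.

m = −195 or m = 305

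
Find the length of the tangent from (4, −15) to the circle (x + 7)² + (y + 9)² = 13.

Centre (−7, −9), r² = 13. |PO|² = (11)² + (−6)² = 157.
Power of the point: PT² = |PO|² − r² = 144, so PT = 12.

12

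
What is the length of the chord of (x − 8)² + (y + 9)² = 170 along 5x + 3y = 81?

Substitute y = (81 − 5x)/3:
34x² − 1224x + 10710 = 0  ⟹  x² − 36x + 315 = 0
x = 21 or x = 15, giving (21, −8) and (15, 2).
Chord length = distance between (21, −8) and (15, 2) = √136 = 2√34.

2√34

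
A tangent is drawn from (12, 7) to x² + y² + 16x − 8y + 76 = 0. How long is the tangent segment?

The centre is (−8, 4) and r = 2. The square of the distance from P to the centre is 400 + 9 = 409.
The tangent meets the radius at right angles, so tangent² = |PO|² − r² = 409 − 4 = 405.

9√5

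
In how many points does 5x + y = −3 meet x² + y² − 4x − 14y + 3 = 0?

2

Centre (2, 7), r² = 50. Distance² from centre to line = (20)²/26 = 200/13.
Since d² < r², the line cuts the circle twice.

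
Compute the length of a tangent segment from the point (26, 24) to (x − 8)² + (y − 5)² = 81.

2√151

Centre (8, 5), r² = 81. |PO|² = (18)² + (19)² = 685.
Power of the point: PT² = |PO|² − r² = 604, so PT = 2√151.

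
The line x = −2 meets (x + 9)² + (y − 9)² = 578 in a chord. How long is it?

Centre (−9, 9), r² = 578. Perpendicular distance d from centre to line = |−7| / √1 = 7.
Chord = 2√(r² − d²) = 2·√(529) = 46.

46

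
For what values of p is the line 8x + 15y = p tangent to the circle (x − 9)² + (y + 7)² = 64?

For a tangent, require d(centre, line) = r = 8.
|8·9 + 15·(−7) − p| / √289 = 8
|p − (−33)| = 8·17, so p = 103 or p = −169.

p = −169 or p = 103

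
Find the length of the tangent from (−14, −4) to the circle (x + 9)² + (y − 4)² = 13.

2√19

Centre (−9, 4), r² = 13. |PO|² = (−5)² + (−8)² = 89.
Power of the point: PT² = |PO|² − r² = 76, so PT = 2√19.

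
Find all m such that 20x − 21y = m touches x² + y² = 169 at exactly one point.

The line touches the circle iff its distance from (0, 0) is 13:
|20·0 − 21·0 − m| / √841 = 13
|m| = 13·29, so m = 377 or m = −377.

m = −377 or m = 377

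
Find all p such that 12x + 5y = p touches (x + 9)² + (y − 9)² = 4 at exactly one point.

p = −89 or p = −37

The line touches the circle iff its distance from (−9, 9) is 2:
|12·(−9) + 5·9 − p| / √169 = 2
|p − (−63)| = 2·13, so p = −37 or p = −89.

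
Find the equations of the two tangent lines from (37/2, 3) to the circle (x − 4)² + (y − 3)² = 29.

2x − 5y = 22 and 2x + 5y = 52

A line y − (3) = m(x − (37/2)) is tangent when its distance from (4, 3) is √29:
[m·(−29/2) − (0)]² = 29(m² + 1)
25m² − 4 = 0, so m = 2/5 or m = −2/5.
With m = 2/5: 2x − 5y = 22. With m = −2/5: 2x + 5y = 52.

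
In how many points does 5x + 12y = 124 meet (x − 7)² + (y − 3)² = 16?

d² = (5·7 + 12·3 − (124))²/169 = 2809/169; r² = 16.
Since d² > r², the line lies outside the circle.

0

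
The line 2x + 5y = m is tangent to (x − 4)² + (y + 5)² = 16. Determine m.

For a tangent, require d(centre, line) = r = 4.
|2·4 + 5·(−5) − m| / √29 = 4
|m − (−17)| = 4√29.

m = −17 ± 4√29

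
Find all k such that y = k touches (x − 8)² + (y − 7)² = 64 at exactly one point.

k = −1 or k = 15

The line touches the circle iff its distance from (8, 7) is 8:
|0·8 + 1·7 − k| / √1 = 8
|k − (7)| = 8, so k = 15 or k = −1.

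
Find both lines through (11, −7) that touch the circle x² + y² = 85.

Write the tangent as mx − y + (−7 − m·(11)) = 0 and set its distance from the centre to √85:
(−11m − (7))² = 85(m² + 1)
18m² + 77m − 18 = 0, so m = 2/9 or m = −9/2.
Through (11, −7) these give 2x − 9y = 85 and 9x + 2y = 85.

2x − 9y = 85 and 9x + 2y = 85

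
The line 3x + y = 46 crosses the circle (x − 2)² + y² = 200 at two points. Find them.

From the line, y = −3x + 46. Substituting:
10x² − 280x + 1920 = 0  ⟹  x² − 28x + 192 = 0
x = 16 or x = 12, giving (16, −2) and (12, 10).

(12, 10) and (16, −2)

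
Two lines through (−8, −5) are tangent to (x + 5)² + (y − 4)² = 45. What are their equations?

2x + y = −21 and x − 2y = 2

Write the tangent as mx − y + (−5 − m·(−8)) = 0 and set its distance from the centre to 3√5:
[m·(3) − (9)]² = 45(m² + 1)
2m² + 3m − 2 = 0, so m = −2 or m = 1/2.
With m = −2: 2x + y = −21. With m = 1/2: x − 2y = 2.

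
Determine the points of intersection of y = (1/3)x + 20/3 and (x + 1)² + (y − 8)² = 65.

(−8, 4) and (7, 9)

Express y = (20 + x)/3 and substitute into the circle:
10x² + 10x − 560 = 0  ⟹  x² + x − 56 = 0
x = 7 or x = −8, giving (7, 9) and (−8, 4).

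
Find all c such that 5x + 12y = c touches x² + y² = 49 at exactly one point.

c = −91 or c = 91

The line touches the circle iff its distance from (0, 0) is 7:
|5·0 + 12·0 − c| / √169 = 7
|c| = 7·13, so c = 91 or c = −91.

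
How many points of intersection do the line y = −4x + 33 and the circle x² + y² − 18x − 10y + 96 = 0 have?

Centre (9, 5), r² = 10. Distance² from centre to line = (8)²/17 = 64/17.
Since d² < r², the line cuts the circle twice.

2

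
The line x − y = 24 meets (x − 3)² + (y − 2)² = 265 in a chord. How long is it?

√2

Centre (3, 2), r² = 265. Perpendicular distance d from centre to line = |−23| / √2 = 23/√2.
Chord = 2√(r² − d²) = 2·√(1/2) = √2.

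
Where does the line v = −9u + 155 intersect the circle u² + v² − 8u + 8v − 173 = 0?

(17, 2) and (18, −7)

Substitute v = −9u + 155:
82u² − 2870u + 25092 = 0  ⟹  u² − 35u + 306 = 0
u = 18 or u = 17, giving (18, −7) and (17, 2).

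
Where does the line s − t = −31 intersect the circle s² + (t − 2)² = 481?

(−20, 11) and (−9, 22)

From the line, t = s + 31. Substituting:
2s² + 58s + 360 = 0  ⟹  s² + 29s + 180 = 0
s = −9 or s = −20, giving (−9, 22) and (−20, 11).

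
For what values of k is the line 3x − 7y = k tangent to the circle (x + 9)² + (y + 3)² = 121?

k = −6 ± 11√58

The line touches the circle iff its distance from (−9, −3) is 11:
|3·(−9) − 7·(−3) − k| / √58 = 11
|k − (−6)| = 11√58.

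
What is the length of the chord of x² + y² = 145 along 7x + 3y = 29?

The distance from (0, 0) to the line is 29/√58, and r² = 145.
Chord = 2√(r² − d²) = 2·√(261/2) = 3√58.

3√58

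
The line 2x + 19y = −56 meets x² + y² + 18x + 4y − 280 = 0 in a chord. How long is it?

2√365

Substitute y = (−56 − 2x)/19:
365x² + 6570x − 102200 = 0  ⟹  x² + 18x − 280 = 0
x = 10 or x = −28, giving (10, −4) and (−28, 0).
Chord length = distance between (10, −4) and (−28, 0) = √1460 = 2√365.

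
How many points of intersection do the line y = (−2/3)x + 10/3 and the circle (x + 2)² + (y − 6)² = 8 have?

Centre (−2, 6), r² = 8. Distance² from centre to line = (4)²/13 = 16/13.
Since d² < r², the line cuts the circle twice.

2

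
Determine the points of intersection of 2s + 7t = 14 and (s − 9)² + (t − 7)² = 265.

Express t = (14 − 2s)/7 and substitute into the circle:
53s² − 742s − 7791 = 0  ⟹  s² − 14s − 147 = 0
s = 21 or s = −7, giving (21, −4) and (−7, 4).

(−7, 4) and (21, −4)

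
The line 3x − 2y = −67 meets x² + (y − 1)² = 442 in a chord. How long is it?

6√13

From the line, y = (67 + 3x)/2. Substituting:
13x² + 390x + 2457 = 0  ⟹  x² + 30x + 189 = 0
x = −9 or x = −21, giving (−9, 20) and (−21, 2).
Chord length = distance between (−9, 20) and (−21, 2) = √468 = 6√13.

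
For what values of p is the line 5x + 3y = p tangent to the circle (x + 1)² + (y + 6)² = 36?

p = −23 ± 6√34

Tangency holds when the distance from the centre (−1, −6) to the line equals the radius 6:
|5·(−1) + 3·(−6) − p| / √34 = 6
|p − (−23)| = 6√34.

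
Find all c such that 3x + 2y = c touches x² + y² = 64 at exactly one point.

Tangency holds when the distance from the centre (0, 0) to the line equals the radius 8:
|3·0 + 2·0 − c| / √13 = 8
|c| = 8√13.

c = ±8√13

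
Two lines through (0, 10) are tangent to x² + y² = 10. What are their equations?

A line y − (10) = m(x − (0)) is tangent when its distance from (0, 0) is √10:
[m·(0) − (−10)]² = 10(m² + 1)
m² − 9 = 0, so m = 3 or m = −3.
With m = 3: 3x − y = −10. With m = −3: 3x + y = 10.

3x − y = −10 and 3x + y = 10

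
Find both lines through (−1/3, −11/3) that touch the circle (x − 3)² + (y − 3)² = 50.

x + 7y = −26 and x + y = −4

Write the tangent as mx − y + (−11/3 − m·(−1/3)) = 0 and set its distance from the centre to 5√2:
(10/3m − (20/3))² = 50(m² + 1)
7m² + 8m + 1 = 0, so m = −1/7 or m = −1.
Through (−1/3, −11/3) these give x + 7y = −26 and x + y = −4.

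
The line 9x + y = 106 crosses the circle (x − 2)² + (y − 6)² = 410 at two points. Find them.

Express y = −9x + 106 and substitute into the circle:
82x² − 1804x + 9594 = 0  ⟹  x² − 22x + 117 = 0
x = 13 or x = 9, giving (13, −11) and (9, 25).

(9, 25) and (13, −11)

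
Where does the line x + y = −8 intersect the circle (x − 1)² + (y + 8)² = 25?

(−3, −5) and (4, −12)

Express y = −x − 8 and substitute into the circle:
2x² − 2x − 24 = 0  ⟹  x² − x − 12 = 0
x = 4 or x = −3, giving (4, −12) and (−3, −5).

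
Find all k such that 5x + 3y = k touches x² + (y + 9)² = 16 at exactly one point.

k = −27 ± 4√34

For a tangent, require d(centre, line) = r = 4.
|5·0 + 3·(−9) − k| / √34 = 4
|k − (−27)| = 4√34.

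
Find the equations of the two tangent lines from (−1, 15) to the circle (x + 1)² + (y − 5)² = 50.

Let a tangent through (−1, 15) have slope m. Its distance from (−1, 5) must equal 5√2:
[m·(0) − (−10)]² = 50(m² + 1)
m² − 1 = 0, so m = −1 or m = 1.
Through (−1, 15) these give x + y = 14 and x − y = −16.

x + y = 14 and x − y = −16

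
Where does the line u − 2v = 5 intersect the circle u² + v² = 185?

(−11, −8) and (13, 4)

Express v = (−5 + u)/2 and substitute into the circle:
5u² − 10u − 715 = 0  ⟹  u² − 2u − 143 = 0
u = 13 or u = −11, giving (13, 4) and (−11, −8).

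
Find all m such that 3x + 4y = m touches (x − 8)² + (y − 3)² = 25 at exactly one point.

m = 11 or m = 61

For a tangent, require d(centre, line) = r = 5.
|3·8 + 4·3 − m| / √25 = 5
|m − (36)| = 5·5, so m = 61 or m = 11.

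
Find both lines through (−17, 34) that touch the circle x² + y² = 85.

9x + 2y = −85 and 7x + 6y = 85

Let a tangent through (−17, 34) have slope m. Its distance from (0, 0) must equal √85:
(17m − (−34))² = 85(m² + 1)
12m² + 68m + 63 = 0, so m = −9/2 or m = −7/6.
With m = −9/2: 9x + 2y = −85. With m = −7/6: 7x + 6y = 85.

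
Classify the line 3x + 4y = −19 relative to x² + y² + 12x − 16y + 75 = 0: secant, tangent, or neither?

neither

Substituting the line into the circle gives 25x² + 498x + 2777 = 0.
Discriminant = (498)² − 4·25·(2777) = −29696 < 0.
No real roots: the line does not meet the circle.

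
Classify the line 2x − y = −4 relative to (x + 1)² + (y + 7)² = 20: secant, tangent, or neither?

secant

Substituting the line into the circle gives 5x² + 46x + 102 = 0.
Discriminant = (46)² − 4·5·(102) = 76 > 0.
Two real roots: the line is a secant.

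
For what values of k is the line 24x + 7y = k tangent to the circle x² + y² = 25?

k = −125 or k = 125

The line touches the circle iff its distance from (0, 0) is 5:
|24·0 + 7·0 − k| / √625 = 5
|k| = 5·25, so k = 125 or k = −125.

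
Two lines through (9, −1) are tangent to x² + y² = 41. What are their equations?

Write the tangent as mx − y + (−1 − m·(9)) = 0 and set its distance from the centre to √41:
[m·(−9) − (1)]² = 41(m² + 1)
20m² + 9m − 20 = 0, so m = 4/5 or m = −5/4.
Through (9, −1) these give 4x − 5y = 41 and 5x + 4y = 41.

4x − 5y = 41 and 5x + 4y = 41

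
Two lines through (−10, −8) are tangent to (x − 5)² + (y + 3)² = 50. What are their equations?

A line y − (−8) = m(x − (−10)) is tangent when its distance from (5, −3) is 5√2:
(15m − (5))² = 50(m² + 1)
7m² − 6m − 1 = 0, so m = 1 or m = −1/7.
Through (−10, −8) these give x − y = −2 and x + 7y = −66.

x − y = −2 and x + 7y = −66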